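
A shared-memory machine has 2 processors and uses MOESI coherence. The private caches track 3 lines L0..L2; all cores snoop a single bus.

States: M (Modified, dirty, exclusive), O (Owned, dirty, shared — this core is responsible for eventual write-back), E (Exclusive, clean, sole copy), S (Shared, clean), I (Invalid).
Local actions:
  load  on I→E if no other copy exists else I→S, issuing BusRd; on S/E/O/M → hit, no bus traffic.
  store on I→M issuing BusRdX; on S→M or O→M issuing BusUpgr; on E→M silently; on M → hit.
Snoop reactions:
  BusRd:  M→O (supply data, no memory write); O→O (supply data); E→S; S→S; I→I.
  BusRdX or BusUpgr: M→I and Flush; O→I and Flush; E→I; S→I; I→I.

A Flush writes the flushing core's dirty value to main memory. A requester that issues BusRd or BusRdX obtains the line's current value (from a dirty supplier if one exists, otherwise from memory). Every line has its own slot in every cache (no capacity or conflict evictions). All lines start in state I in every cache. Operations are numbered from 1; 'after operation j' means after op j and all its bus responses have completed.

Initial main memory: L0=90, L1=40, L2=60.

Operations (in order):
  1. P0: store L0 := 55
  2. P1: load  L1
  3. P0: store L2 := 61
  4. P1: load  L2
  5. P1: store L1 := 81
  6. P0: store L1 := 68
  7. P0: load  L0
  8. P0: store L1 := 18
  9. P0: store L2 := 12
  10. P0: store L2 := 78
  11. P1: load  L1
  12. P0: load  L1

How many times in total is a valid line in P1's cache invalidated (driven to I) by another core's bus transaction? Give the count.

invalidations = 2

  op1 P0: store L0 := 55 → M/I on L0; bus BusRdX; mem=90
  op2 P1: load  L1 → I/E on L1; bus BusRd; mem=40
  op3 P0: store L2 := 61 → M/I on L2; bus BusRdX; mem=60
  op4 P1: load  L2 → O/S on L2; bus BusRd; mem=60
  op5 P1: store L1 := 81 → I/M on L1; bus (none); mem=40
  op6 P0: store L1 := 68 → M/I on L1; bus BusRdX Flush; mem=81
  op7 P0: load  L0 → M/I on L0; bus (none); mem=90
  op8 P0: store L1 := 18 → M/I on L1; bus (none); mem=81
  op9 P0: store L2 := 12 → M/I on L2; bus BusUpgr; mem=60
  op10 P0: store L2 := 78 → M/I on L2; bus (none); mem=60
  op11 P1: load  L1 → O/S on L1; bus BusRd; mem=81
  op12 P0: load  L1 → O/S on L1; bus (none); mem=81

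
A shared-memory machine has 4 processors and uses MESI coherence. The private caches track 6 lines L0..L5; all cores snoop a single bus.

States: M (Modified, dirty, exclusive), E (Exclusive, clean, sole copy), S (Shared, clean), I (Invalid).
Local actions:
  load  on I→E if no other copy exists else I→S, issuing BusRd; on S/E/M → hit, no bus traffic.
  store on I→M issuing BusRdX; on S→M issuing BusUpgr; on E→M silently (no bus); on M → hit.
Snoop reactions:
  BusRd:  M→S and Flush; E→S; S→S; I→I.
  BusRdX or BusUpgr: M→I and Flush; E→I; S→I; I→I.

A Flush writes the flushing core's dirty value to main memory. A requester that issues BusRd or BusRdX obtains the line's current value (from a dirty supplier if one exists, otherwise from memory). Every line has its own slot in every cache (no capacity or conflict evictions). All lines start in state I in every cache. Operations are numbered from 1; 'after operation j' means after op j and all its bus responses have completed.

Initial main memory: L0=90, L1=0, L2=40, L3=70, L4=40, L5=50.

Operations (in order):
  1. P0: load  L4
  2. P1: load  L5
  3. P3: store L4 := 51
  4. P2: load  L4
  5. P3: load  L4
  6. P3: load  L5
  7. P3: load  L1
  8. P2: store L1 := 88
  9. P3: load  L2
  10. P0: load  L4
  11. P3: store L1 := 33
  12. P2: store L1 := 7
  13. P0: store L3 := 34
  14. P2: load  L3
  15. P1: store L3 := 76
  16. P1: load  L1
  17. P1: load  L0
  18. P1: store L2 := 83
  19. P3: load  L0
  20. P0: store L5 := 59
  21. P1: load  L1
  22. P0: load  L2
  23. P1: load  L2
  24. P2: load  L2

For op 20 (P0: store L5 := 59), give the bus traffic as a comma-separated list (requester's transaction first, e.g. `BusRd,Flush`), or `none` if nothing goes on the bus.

bus = BusRdX

1. P0: load  L4  bus=[BusRd]  L4: P0=E P1=I P2=I P3=I  mem[L4]=40
2. P1: load  L5  bus=[BusRd]  L5: P0=I P1=E P2=I P3=I  mem[L5]=50
3. P3: store L4 := 51  bus=[BusRdX]  L4: P0=I P1=I P2=I P3=M  mem[L4]=40
4. P2: load  L4  bus=[BusRd,Flush]  L4: P0=I P1=I P2=S P3=S  mem[L4]=51
5. P3: load  L4  bus=[-]  L4: P0=I P1=I P2=S P3=S  mem[L4]=51
6. P3: load  L5  bus=[BusRd]  L5: P0=I P1=S P2=I P3=S  mem[L5]=50
7. P3: load  L1  bus=[BusRd]  L1: P0=I P1=I P2=I P3=E  mem[L1]=0
8. P2: store L1 := 88  bus=[BusRdX]  L1: P0=I P1=I P2=M P3=I  mem[L1]=0
9. P3: load  L2  bus=[BusRd]  L2: P0=I P1=I P2=I P3=E  mem[L2]=40
10. P0: load  L4  bus=[BusRd]  L4: P0=S P1=I P2=S P3=S  mem[L4]=51
11. P3: store L1 := 33  bus=[BusRdX,Flush]  L1: P0=I P1=I P2=I P3=M  mem[L1]=88
12. P2: store L1 := 7  bus=[BusRdX,Flush]  L1: P0=I P1=I P2=M P3=I  mem[L1]=33
13. P0: store L3 := 34  bus=[BusRdX]  L3: P0=M P1=I P2=I P3=I  mem[L3]=70
14. P2: load  L3  bus=[BusRd,Flush]  L3: P0=S P1=I P2=S P3=I  mem[L3]=34
15. P1: store L3 := 76  bus=[BusRdX]  L3: P0=I P1=M P2=I P3=I  mem[L3]=34
16. P1: load  L1  bus=[BusRd,Flush]  L1: P0=I P1=S P2=S P3=I  mem[L1]=7
17. P1: load  L0  bus=[BusRd]  L0: P0=I P1=E P2=I P3=I  mem[L0]=90
18. P1: store L2 := 83  bus=[BusRdX]  L2: P0=I P1=M P2=I P3=I  mem[L2]=40
19. P3: load  L0  bus=[BusRd]  L0: P0=I P1=S P2=I P3=S  mem[L0]=90
20. P0: store L5 := 59  bus=[BusRdX]  L5: P0=M P1=I P2=I P3=I  mem[L5]=50
21. P1: load  L1  bus=[-]  L1: P0=I P1=S P2=S P3=I  mem[L1]=7
22. P0: load  L2  bus=[BusRd,Flush]  L2: P0=S P1=S P2=I P3=I  mem[L2]=83
23. P1: load  L2  bus=[-]  L2: P0=S P1=S P2=I P3=I  mem[L2]=83
24. P2: load  L2  bus=[BusRd]  L2: P0=S P1=S P2=S P3=I  mem[L2]=83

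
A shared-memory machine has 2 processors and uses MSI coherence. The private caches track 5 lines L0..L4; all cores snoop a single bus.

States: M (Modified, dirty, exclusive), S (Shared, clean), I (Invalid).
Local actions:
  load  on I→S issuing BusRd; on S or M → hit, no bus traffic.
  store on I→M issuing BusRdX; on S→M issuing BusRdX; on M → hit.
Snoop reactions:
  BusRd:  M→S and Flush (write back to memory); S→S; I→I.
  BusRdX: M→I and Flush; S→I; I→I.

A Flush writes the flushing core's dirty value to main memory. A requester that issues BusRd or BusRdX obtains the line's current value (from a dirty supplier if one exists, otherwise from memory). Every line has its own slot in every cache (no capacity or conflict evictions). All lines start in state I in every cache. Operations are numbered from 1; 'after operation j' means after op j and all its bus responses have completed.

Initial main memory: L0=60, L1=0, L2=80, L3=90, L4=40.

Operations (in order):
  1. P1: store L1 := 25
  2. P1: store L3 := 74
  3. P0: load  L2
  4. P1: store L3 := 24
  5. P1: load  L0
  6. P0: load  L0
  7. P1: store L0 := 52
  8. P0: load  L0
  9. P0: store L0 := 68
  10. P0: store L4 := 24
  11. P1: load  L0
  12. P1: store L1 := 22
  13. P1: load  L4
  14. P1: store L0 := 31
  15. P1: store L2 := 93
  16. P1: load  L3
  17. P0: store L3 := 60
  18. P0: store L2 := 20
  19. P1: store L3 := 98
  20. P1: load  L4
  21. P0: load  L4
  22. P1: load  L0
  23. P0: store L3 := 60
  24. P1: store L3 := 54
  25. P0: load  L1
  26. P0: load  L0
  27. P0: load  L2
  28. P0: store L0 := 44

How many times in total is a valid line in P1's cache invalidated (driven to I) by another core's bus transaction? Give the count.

invalidations = 5

[1] P1: store L1 := 25 | P0:I, P1:M(25) | bus: BusRdX
[2] P1: store L3 := 74 | P0:I, P1:M(74) | bus: BusRdX
[3] P0: load  L2 | P0:S(80), P1:I | bus: BusRd
[4] P1: store L3 := 24 | P0:I, P1:M(24) | bus: none
[5] P1: load  L0 | P0:I, P1:S(60) | bus: BusRd
[6] P0: load  L0 | P0:S(60), P1:S(60) | bus: BusRd
[7] P1: store L0 := 52 | P0:I, P1:M(52) | bus: BusRdX
[8] P0: load  L0 | P0:S(52), P1:S(52) | bus: BusRd,Flush
[9] P0: store L0 := 68 | P0:M(68), P1:I | bus: BusRdX
[10] P0: store L4 := 24 | P0:M(24), P1:I | bus: BusRdX
[11] P1: load  L0 | P0:S(68), P1:S(68) | bus: BusRd,Flush
[12] P1: store L1 := 22 | P0:I, P1:M(22) | bus: none
[13] P1: load  L4 | P0:S(24), P1:S(24) | bus: BusRd,Flush
[14] P1: store L0 := 31 | P0:I, P1:M(31) | bus: BusRdX
[15] P1: store L2 := 93 | P0:I, P1:M(93) | bus: BusRdX
[16] P1: load  L3 | P0:I, P1:M(24) | bus: none
[17] P0: store L3 := 60 | P0:M(60), P1:I | bus: BusRdX,Flush
[18] P0: store L2 := 20 | P0:M(20), P1:I | bus: BusRdX,Flush
[19] P1: store L3 := 98 | P0:I, P1:M(98) | bus: BusRdX,Flush
[20] P1: load  L4 | P0:S(24), P1:S(24) | bus: none
[21] P0: load  L4 | P0:S(24), P1:S(24) | bus: none
[22] P1: load  L0 | P0:I, P1:M(31) | bus: none
[23] P0: store L3 := 60 | P0:M(60), P1:I | bus: BusRdX,Flush
[24] P1: store L3 := 54 | P0:I, P1:M(54) | bus: BusRdX,Flush
[25] P0: load  L1 | P0:S(22), P1:S(22) | bus: BusRd,Flush
[26] P0: load  L0 | P0:S(31), P1:S(31) | bus: BusRd,Flush
[27] P0: load  L2 | P0:M(20), P1:I | bus: none
[28] P0: store L0 := 44 | P0:M(44), P1:I | bus: BusRdX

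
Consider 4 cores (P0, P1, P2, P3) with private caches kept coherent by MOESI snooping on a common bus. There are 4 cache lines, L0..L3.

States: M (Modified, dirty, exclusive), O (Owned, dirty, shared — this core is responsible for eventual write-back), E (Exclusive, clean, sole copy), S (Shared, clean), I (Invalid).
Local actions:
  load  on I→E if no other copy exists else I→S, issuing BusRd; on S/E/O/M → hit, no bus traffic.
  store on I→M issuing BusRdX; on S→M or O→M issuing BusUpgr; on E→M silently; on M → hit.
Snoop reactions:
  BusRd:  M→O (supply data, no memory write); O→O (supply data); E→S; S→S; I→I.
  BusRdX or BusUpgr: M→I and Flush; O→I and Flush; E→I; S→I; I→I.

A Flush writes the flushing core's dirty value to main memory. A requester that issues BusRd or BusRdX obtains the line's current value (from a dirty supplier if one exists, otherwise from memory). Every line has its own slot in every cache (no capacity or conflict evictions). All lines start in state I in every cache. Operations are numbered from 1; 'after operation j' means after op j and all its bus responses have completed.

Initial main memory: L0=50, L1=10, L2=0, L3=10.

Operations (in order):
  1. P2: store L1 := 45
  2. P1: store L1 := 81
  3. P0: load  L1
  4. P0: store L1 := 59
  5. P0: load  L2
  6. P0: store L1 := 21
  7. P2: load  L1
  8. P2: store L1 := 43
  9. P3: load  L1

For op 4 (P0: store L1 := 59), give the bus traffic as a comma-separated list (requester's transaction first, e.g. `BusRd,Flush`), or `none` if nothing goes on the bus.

[1] P2: store L1 := 45 | P0:I, P1:I, P2:M(45), P3:I | bus: BusRdX
[2] P1: store L1 := 81 | P0:I, P1:M(81), P2:I, P3:I | bus: BusRdX,Flush
[3] P0: load  L1 | P0:S(81), P1:O(81), P2:I, P3:I | bus: BusRd
[4] P0: store L1 := 59 | P0:M(59), P1:I, P2:I, P3:I | bus: BusUpgr,Flush
[5] P0: load  L2 | P0:E(0), P1:I, P2:I, P3:I | bus: BusRd
[6] P0: store L1 := 21 | P0:M(21), P1:I, P2:I, P3:I | bus: none
[7] P2: load  L1 | P0:O(21), P1:I, P2:S(21), P3:I | bus: BusRd
[8] P2: store L1 := 43 | P0:I, P1:I, P2:M(43), P3:I | bus: BusUpgr,Flush
[9] P3: load  L1 | P0:I, P1:I, P2:O(43), P3:S(43) | bus: BusRd

bus = BusUpgr,Flush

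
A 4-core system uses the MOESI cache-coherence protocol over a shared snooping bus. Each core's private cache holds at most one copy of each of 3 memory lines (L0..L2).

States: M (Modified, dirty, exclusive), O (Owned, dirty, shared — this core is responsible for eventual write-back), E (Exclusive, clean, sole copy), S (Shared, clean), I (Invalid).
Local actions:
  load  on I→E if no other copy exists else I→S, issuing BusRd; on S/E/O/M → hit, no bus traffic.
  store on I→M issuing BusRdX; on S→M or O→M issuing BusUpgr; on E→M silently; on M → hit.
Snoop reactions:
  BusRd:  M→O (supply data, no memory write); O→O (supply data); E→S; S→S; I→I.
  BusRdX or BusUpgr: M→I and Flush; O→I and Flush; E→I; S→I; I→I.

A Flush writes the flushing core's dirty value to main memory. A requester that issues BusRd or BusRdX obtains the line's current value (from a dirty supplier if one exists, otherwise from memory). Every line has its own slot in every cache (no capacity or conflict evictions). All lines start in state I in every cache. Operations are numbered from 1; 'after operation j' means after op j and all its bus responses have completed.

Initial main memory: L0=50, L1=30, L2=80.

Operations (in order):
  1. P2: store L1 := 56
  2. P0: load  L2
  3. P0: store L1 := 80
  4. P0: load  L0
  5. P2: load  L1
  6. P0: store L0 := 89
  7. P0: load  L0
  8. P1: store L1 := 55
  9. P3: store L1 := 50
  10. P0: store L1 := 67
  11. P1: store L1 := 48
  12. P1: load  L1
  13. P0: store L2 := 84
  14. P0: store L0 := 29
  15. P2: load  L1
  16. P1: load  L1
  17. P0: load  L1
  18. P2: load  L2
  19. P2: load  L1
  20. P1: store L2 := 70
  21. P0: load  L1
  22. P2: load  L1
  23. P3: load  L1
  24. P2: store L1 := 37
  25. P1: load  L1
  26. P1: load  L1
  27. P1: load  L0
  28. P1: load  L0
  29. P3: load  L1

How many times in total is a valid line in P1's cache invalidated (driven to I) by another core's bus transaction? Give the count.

invalidations = 2

[1] P2: store L1 := 56 | P0:I, P1:I, P2:M(56), P3:I | bus: BusRdX
[2] P0: load  L2 | P0:E(80), P1:I, P2:I, P3:I | bus: BusRd
[3] P0: store L1 := 80 | P0:M(80), P1:I, P2:I, P3:I | bus: BusRdX,Flush
[4] P0: load  L0 | P0:E(50), P1:I, P2:I, P3:I | bus: BusRd
[5] P2: load  L1 | P0:O(80), P1:I, P2:S(80), P3:I | bus: BusRd
[6] P0: store L0 := 89 | P0:M(89), P1:I, P2:I, P3:I | bus: none
[7] P0: load  L0 | P0:M(89), P1:I, P2:I, P3:I | bus: none
[8] P1: store L1 := 55 | P0:I, P1:M(55), P2:I, P3:I | bus: BusRdX,Flush
[9] P3: store L1 := 50 | P0:I, P1:I, P2:I, P3:M(50) | bus: BusRdX,Flush
[10] P0: store L1 := 67 | P0:M(67), P1:I, P2:I, P3:I | bus: BusRdX,Flush
[11] P1: store L1 := 48 | P0:I, P1:M(48), P2:I, P3:I | bus: BusRdX,Flush
[12] P1: load  L1 | P0:I, P1:M(48), P2:I, P3:I | bus: none
[13] P0: store L2 := 84 | P0:M(84), P1:I, P2:I, P3:I | bus: none
[14] P0: store L0 := 29 | P0:M(29), P1:I, P2:I, P3:I | bus: none
[15] P2: load  L1 | P0:I, P1:O(48), P2:S(48), P3:I | bus: BusRd
[16] P1: load  L1 | P0:I, P1:O(48), P2:S(48), P3:I | bus: none
[17] P0: load  L1 | P0:S(48), P1:O(48), P2:S(48), P3:I | bus: BusRd
[18] P2: load  L2 | P0:O(84), P1:I, P2:S(84), P3:I | bus: BusRd
[19] P2: load  L1 | P0:S(48), P1:O(48), P2:S(48), P3:I | bus: none
[20] P1: store L2 := 70 | P0:I, P1:M(70), P2:I, P3:I | bus: BusRdX,Flush
[21] P0: load  L1 | P0:S(48), P1:O(48), P2:S(48), P3:I | bus: none
[22] P2: load  L1 | P0:S(48), P1:O(48), P2:S(48), P3:I | bus: none
[23] P3: load  L1 | P0:S(48), P1:O(48), P2:S(48), P3:S(48) | bus: BusRd
[24] P2: store L1 := 37 | P0:I, P1:I, P2:M(37), P3:I | bus: BusUpgr,Flush
[25] P1: load  L1 | P0:I, P1:S(37), P2:O(37), P3:I | bus: BusRd
[26] P1: load  L1 | P0:I, P1:S(37), P2:O(37), P3:I | bus: none
[27] P1: load  L0 | P0:O(29), P1:S(29), P2:I, P3:I | bus: BusRd
[28] P1: load  L0 | P0:O(29), P1:S(29), P2:I, P3:I | bus: none
[29] P3: load  L1 | P0:I, P1:S(37), P2:O(37), P3:S(37) | bus: BusRd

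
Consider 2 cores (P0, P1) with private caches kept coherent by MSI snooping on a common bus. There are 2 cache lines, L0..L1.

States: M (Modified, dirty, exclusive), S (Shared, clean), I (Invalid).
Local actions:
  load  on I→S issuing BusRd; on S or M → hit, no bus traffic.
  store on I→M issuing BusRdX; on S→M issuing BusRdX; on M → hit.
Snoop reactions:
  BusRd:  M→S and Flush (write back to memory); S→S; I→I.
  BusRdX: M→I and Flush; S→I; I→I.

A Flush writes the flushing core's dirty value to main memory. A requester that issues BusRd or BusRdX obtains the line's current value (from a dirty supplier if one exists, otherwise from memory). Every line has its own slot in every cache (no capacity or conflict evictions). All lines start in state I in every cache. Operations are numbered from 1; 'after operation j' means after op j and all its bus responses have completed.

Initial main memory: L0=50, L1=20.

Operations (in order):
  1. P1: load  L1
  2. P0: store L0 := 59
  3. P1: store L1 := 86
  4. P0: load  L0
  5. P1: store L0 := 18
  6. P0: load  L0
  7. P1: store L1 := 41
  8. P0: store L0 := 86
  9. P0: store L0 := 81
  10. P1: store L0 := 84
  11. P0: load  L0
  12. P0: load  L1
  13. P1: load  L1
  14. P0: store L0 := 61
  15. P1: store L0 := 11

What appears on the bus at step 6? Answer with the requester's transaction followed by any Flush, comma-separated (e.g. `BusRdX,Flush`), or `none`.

[1] P1: load  L1 | P0:I, P1:S(20) | bus: BusRd
[2] P0: store L0 := 59 | P0:M(59), P1:I | bus: BusRdX
[3] P1: store L1 := 86 | P0:I, P1:M(86) | bus: BusRdX
[4] P0: load  L0 | P0:M(59), P1:I | bus: none
[5] P1: store L0 := 18 | P0:I, P1:M(18) | bus: BusRdX,Flush
[6] P0: load  L0 | P0:S(18), P1:S(18) | bus: BusRd,Flush
[7] P1: store L1 := 41 | P0:I, P1:M(41) | bus: none
[8] P0: store L0 := 86 | P0:M(86), P1:I | bus: BusRdX
[9] P0: store L0 := 81 | P0:M(81), P1:I | bus: none
[10] P1: store L0 := 84 | P0:I, P1:M(84) | bus: BusRdX,Flush
[11] P0: load  L0 | P0:S(84), P1:S(84) | bus: BusRd,Flush
[12] P0: load  L1 | P0:S(41), P1:S(41) | bus: BusRd,Flush
[13] P1: load  L1 | P0:S(41), P1:S(41) | bus: none
[14] P0: store L0 := 61 | P0:M(61), P1:I | bus: BusRdX
[15] P1: store L0 := 11 | P0:I, P1:M(11) | bus: BusRdX,Flush

bus = BusRd,Flush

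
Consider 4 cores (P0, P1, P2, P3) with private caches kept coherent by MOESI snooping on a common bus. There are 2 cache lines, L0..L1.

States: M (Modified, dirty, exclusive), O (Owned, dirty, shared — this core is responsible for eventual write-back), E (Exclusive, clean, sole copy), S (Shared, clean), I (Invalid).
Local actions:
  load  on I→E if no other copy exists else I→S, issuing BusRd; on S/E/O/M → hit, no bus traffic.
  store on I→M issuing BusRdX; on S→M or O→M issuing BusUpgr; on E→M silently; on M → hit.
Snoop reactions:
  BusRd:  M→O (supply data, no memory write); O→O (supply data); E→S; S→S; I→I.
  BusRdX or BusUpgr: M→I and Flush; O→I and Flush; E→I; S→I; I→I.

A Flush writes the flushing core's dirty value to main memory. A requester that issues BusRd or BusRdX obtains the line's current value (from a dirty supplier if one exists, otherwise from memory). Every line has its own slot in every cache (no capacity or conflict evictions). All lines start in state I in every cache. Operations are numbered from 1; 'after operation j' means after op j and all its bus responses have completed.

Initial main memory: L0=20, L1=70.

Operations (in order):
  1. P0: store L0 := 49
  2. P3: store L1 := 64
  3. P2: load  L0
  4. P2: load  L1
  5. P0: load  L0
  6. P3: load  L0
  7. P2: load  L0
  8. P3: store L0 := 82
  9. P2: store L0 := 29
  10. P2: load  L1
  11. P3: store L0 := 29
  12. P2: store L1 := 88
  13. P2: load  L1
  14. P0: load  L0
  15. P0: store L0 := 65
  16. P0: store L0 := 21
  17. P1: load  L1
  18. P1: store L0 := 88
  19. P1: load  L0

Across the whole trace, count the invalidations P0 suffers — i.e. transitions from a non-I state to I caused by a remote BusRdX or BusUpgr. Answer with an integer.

  op1 P0: store L0 := 49 → M/I/I/I on L0; bus BusRdX; mem=20
  op2 P3: store L1 := 64 → I/I/I/M on L1; bus BusRdX; mem=70
  op3 P2: load  L0 → O/I/S/I on L0; bus BusRd; mem=20
  op4 P2: load  L1 → I/I/S/O on L1; bus BusRd; mem=70
  op5 P0: load  L0 → O/I/S/I on L0; bus (none); mem=20
  op6 P3: load  L0 → O/I/S/S on L0; bus BusRd; mem=20
  op7 P2: load  L0 → O/I/S/S on L0; bus (none); mem=20
  op8 P3: store L0 := 82 → I/I/I/M on L0; bus BusUpgr Flush; mem=49
  op9 P2: store L0 := 29 → I/I/M/I on L0; bus BusRdX Flush; mem=82
  op10 P2: load  L1 → I/I/S/O on L1; bus (none); mem=70
  op11 P3: store L0 := 29 → I/I/I/M on L0; bus BusRdX Flush; mem=29
  op12 P2: store L1 := 88 → I/I/M/I on L1; bus BusUpgr Flush; mem=64
  op13 P2: load  L1 → I/I/M/I on L1; bus (none); mem=64
  op14 P0: load  L0 → S/I/I/O on L0; bus BusRd; mem=29
  op15 P0: store L0 := 65 → M/I/I/I on L0; bus BusUpgr Flush; mem=29
  op16 P0: store L0 := 21 → M/I/I/I on L0; bus (none); mem=29
  op17 P1: load  L1 → I/S/O/I on L1; bus BusRd; mem=64
  op18 P1: store L0 := 88 → I/M/I/I on L0; bus BusRdX Flush; mem=21
  op19 P1: load  L0 → I/M/I/I on L0; bus (none); mem=21

invalidations = 2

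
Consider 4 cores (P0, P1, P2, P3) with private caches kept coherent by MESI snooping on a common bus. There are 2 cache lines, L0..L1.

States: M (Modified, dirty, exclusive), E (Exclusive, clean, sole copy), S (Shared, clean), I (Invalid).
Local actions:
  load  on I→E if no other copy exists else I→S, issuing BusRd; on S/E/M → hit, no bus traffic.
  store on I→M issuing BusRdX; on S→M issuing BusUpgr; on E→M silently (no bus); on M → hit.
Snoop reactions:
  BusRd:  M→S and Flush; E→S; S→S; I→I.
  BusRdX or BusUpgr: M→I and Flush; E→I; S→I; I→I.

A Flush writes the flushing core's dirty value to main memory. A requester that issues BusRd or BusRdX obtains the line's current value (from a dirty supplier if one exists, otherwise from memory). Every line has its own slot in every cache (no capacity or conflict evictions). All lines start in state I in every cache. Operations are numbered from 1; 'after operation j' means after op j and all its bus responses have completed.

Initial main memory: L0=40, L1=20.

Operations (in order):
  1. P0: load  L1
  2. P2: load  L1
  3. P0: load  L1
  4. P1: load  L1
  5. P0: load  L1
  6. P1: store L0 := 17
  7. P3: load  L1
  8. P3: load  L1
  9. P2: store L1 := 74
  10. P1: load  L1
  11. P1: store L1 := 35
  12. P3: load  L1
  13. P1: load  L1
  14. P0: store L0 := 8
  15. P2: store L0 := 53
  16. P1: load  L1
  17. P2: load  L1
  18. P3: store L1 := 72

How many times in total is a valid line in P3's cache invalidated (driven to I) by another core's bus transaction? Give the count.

step 1: P0: load  L1  ⟶  EIII  (L1)  txn=BusRd  M[L1]=20
step 2: P2: load  L1  ⟶  SISI  (L1)  txn=BusRd  M[L1]=20
step 3: P0: load  L1  ⟶  SISI  (L1)  txn=∅  M[L1]=20
step 4: P1: load  L1  ⟶  SSSI  (L1)  txn=BusRd  M[L1]=20
step 5: P0: load  L1  ⟶  SSSI  (L1)  txn=∅  M[L1]=20
step 6: P1: store L0 := 17  ⟶  IMII  (L0)  txn=BusRdX  M[L0]=40
step 7: P3: load  L1  ⟶  SSSS  (L1)  txn=BusRd  M[L1]=20
step 8: P3: load  L1  ⟶  SSSS  (L1)  txn=∅  M[L1]=20
step 9: P2: store L1 := 74  ⟶  IIMI  (L1)  txn=BusUpgr  M[L1]=20
step 10: P1: load  L1  ⟶  ISSI  (L1)  txn=BusRd+Flush  M[L1]=74
step 11: P1: store L1 := 35  ⟶  IMII  (L1)  txn=BusUpgr  M[L1]=74
step 12: P3: load  L1  ⟶  ISIS  (L1)  txn=BusRd+Flush  M[L1]=35
step 13: P1: load  L1  ⟶  ISIS  (L1)  txn=∅  M[L1]=35
step 14: P0: store L0 := 8  ⟶  MIII  (L0)  txn=BusRdX+Flush  M[L0]=17
step 15: P2: store L0 := 53  ⟶  IIMI  (L0)  txn=BusRdX+Flush  M[L0]=8
step 16: P1: load  L1  ⟶  ISIS  (L1)  txn=∅  M[L1]=35
step 17: P2: load  L1  ⟶  ISSS  (L1)  txn=BusRd  M[L1]=35
step 18: P3: store L1 := 72  ⟶  IIIM  (L1)  txn=BusUpgr  M[L1]=35

invalidations = 1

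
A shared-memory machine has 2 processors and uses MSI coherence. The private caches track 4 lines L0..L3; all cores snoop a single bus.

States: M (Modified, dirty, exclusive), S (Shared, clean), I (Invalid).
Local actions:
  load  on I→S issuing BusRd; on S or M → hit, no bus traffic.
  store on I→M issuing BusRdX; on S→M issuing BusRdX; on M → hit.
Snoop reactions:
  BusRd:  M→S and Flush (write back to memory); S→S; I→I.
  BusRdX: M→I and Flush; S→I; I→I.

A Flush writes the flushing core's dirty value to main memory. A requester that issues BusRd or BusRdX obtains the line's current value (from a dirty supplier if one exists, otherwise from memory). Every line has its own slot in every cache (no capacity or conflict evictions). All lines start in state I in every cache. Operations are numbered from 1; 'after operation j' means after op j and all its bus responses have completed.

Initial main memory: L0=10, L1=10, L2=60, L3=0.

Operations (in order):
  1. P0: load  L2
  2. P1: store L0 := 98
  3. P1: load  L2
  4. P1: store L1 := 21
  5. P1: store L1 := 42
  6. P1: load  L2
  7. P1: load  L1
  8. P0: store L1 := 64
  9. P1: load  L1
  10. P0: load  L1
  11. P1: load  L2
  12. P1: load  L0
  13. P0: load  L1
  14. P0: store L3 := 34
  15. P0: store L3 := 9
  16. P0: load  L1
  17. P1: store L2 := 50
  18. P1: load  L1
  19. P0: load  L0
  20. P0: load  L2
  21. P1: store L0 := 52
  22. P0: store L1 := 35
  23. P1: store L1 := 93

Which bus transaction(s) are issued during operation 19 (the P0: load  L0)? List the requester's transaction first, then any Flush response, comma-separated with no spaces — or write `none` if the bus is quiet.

[1] P0: load  L2 | P0:S(60), P1:I | bus: BusRd
[2] P1: store L0 := 98 | P0:I, P1:M(98) | bus: BusRdX
[3] P1: load  L2 | P0:S(60), P1:S(60) | bus: BusRd
[4] P1: store L1 := 21 | P0:I, P1:M(21) | bus: BusRdX
[5] P1: store L1 := 42 | P0:I, P1:M(42) | bus: none
[6] P1: load  L2 | P0:S(60), P1:S(60) | bus: none
[7] P1: load  L1 | P0:I, P1:M(42) | bus: none
[8] P0: store L1 := 64 | P0:M(64), P1:I | bus: BusRdX,Flush
[9] P1: load  L1 | P0:S(64), P1:S(64) | bus: BusRd,Flush
[10] P0: load  L1 | P0:S(64), P1:S(64) | bus: none
[11] P1: load  L2 | P0:S(60), P1:S(60) | bus: none
[12] P1: load  L0 | P0:I, P1:M(98) | bus: none
[13] P0: load  L1 | P0:S(64), P1:S(64) | bus: none
[14] P0: store L3 := 34 | P0:M(34), P1:I | bus: BusRdX
[15] P0: store L3 := 9 | P0:M(9), P1:I | bus: none
[16] P0: load  L1 | P0:S(64), P1:S(64) | bus: none
[17] P1: store L2 := 50 | P0:I, P1:M(50) | bus: BusRdX
[18] P1: load  L1 | P0:S(64), P1:S(64) | bus: none
[19] P0: load  L0 | P0:S(98), P1:S(98) | bus: BusRd,Flush
[20] P0: load  L2 | P0:S(50), P1:S(50) | bus: BusRd,Flush
[21] P1: store L0 := 52 | P0:I, P1:M(52) | bus: BusRdX
[22] P0: store L1 := 35 | P0:M(35), P1:I | bus: BusRdX
[23] P1: store L1 := 93 | P0:I, P1:M(93) | bus: BusRdX,Flush

bus = BusRd,Flush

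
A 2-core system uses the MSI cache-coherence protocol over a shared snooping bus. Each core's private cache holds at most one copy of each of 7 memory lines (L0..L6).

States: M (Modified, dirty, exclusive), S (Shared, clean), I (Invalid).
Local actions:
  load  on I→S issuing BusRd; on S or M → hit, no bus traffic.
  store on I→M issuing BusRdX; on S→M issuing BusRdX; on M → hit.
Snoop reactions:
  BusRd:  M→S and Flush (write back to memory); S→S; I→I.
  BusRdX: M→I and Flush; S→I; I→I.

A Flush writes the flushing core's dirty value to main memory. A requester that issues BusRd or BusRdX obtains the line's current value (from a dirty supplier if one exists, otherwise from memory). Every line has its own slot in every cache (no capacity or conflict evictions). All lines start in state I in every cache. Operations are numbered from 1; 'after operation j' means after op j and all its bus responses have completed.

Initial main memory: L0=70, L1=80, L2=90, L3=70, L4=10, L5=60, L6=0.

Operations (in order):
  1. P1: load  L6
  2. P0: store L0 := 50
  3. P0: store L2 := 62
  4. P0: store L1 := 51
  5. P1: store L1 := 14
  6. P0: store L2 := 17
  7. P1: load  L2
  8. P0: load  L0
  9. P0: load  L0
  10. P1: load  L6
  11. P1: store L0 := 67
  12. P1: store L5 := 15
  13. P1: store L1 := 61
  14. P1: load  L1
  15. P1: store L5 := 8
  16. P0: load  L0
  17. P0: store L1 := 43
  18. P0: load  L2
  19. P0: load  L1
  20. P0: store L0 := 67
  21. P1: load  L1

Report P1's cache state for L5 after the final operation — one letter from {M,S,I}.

[1] P1: load  L6 | P0:I, P1:S(0) | bus: BusRd
[2] P0: store L0 := 50 | P0:M(50), P1:I | bus: BusRdX
[3] P0: store L2 := 62 | P0:M(62), P1:I | bus: BusRdX
[4] P0: store L1 := 51 | P0:M(51), P1:I | bus: BusRdX
[5] P1: store L1 := 14 | P0:I, P1:M(14) | bus: BusRdX,Flush
[6] P0: store L2 := 17 | P0:M(17), P1:I | bus: none
[7] P1: load  L2 | P0:S(17), P1:S(17) | bus: BusRd,Flush
[8] P0: load  L0 | P0:M(50), P1:I | bus: none
[9] P0: load  L0 | P0:M(50), P1:I | bus: none
[10] P1: load  L6 | P0:I, P1:S(0) | bus: none
[11] P1: store L0 := 67 | P0:I, P1:M(67) | bus: BusRdX,Flush
[12] P1: store L5 := 15 | P0:I, P1:M(15) | bus: BusRdX
[13] P1: store L1 := 61 | P0:I, P1:M(61) | bus: none
[14] P1: load  L1 | P0:I, P1:M(61) | bus: none
[15] P1: store L5 := 8 | P0:I, P1:M(8) | bus: none
[16] P0: load  L0 | P0:S(67), P1:S(67) | bus: BusRd,Flush
[17] P0: store L1 := 43 | P0:M(43), P1:I | bus: BusRdX,Flush
[18] P0: load  L2 | P0:S(17), P1:S(17) | bus: none
[19] P0: load  L1 | P0:M(43), P1:I | bus: none
[20] P0: store L0 := 67 | P0:M(67), P1:I | bus: BusRdX
[21] P1: load  L1 | P0:S(43), P1:S(43) | bus: BusRd,Flush

state = M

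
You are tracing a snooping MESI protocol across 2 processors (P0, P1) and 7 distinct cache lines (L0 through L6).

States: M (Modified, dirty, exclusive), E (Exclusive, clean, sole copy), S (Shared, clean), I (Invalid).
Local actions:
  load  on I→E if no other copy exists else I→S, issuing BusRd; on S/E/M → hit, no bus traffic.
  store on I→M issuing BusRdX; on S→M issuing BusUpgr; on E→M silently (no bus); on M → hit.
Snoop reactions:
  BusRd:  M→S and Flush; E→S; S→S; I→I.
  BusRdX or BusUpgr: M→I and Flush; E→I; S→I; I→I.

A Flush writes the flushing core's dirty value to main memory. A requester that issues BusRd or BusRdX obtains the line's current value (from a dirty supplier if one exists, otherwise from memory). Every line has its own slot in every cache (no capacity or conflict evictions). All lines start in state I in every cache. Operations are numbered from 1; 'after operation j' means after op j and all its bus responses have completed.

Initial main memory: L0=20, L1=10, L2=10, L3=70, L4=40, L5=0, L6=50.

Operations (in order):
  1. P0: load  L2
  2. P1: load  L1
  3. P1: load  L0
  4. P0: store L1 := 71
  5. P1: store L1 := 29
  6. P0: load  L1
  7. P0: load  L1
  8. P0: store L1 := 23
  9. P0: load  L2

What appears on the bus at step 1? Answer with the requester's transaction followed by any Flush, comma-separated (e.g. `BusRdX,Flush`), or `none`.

bus = BusRd

step 1: P0: load  L2  ⟶  EI  (L2)  txn=BusRd  M[L2]=10
step 2: P1: load  L1  ⟶  IE  (L1)  txn=BusRd  M[L1]=10
step 3: P1: load  L0  ⟶  IE  (L0)  txn=BusRd  M[L0]=20
step 4: P0: store L1 := 71  ⟶  MI  (L1)  txn=BusRdX  M[L1]=10
step 5: P1: store L1 := 29  ⟶  IM  (L1)  txn=BusRdX+Flush  M[L1]=71
step 6: P0: load  L1  ⟶  SS  (L1)  txn=BusRd+Flush  M[L1]=29
step 7: P0: load  L1  ⟶  SS  (L1)  txn=∅  M[L1]=29
step 8: P0: store L1 := 23  ⟶  MI  (L1)  txn=BusUpgr  M[L1]=29
step 9: P0: load  L2  ⟶  EI  (L2)  txn=∅  M[L2]=10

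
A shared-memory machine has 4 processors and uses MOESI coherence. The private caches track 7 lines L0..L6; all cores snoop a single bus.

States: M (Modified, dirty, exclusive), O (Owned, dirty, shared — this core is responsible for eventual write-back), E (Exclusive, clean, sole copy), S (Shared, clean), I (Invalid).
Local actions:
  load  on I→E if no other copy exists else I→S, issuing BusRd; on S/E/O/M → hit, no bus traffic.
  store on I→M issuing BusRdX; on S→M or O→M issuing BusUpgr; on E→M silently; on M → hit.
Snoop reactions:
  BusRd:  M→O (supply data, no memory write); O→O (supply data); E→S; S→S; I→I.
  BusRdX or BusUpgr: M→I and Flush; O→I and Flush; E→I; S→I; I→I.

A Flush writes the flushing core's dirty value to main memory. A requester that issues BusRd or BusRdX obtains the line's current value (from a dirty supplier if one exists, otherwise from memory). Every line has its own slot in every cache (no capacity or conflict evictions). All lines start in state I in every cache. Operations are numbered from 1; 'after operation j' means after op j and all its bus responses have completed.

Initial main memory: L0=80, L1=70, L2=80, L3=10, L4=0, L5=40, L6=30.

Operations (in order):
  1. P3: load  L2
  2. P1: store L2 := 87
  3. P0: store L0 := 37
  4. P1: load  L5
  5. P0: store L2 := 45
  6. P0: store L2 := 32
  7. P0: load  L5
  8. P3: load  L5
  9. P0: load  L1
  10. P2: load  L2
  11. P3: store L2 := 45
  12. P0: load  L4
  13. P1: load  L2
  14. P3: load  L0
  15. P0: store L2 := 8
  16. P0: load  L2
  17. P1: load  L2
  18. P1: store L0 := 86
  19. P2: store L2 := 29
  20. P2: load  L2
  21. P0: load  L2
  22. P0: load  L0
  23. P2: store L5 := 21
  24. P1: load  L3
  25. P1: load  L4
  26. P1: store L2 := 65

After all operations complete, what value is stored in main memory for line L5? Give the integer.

memory[L5] = 40

step 1: P3: load  L2  ⟶  IIIE  (L2)  txn=BusRd  M[L2]=80
step 2: P1: store L2 := 87  ⟶  IMII  (L2)  txn=BusRdX  M[L2]=80
step 3: P0: store L0 := 37  ⟶  MIII  (L0)  txn=BusRdX  M[L0]=80
step 4: P1: load  L5  ⟶  IEII  (L5)  txn=BusRd  M[L5]=40
step 5: P0: store L2 := 45  ⟶  MIII  (L2)  txn=BusRdX+Flush  M[L2]=87
step 6: P0: store L2 := 32  ⟶  MIII  (L2)  txn=∅  M[L2]=87
step 7: P0: load  L5  ⟶  SSII  (L5)  txn=BusRd  M[L5]=40
step 8: P3: load  L5  ⟶  SSIS  (L5)  txn=BusRd  M[L5]=40
step 9: P0: load  L1  ⟶  EIII  (L1)  txn=BusRd  M[L1]=70
step 10: P2: load  L2  ⟶  OISI  (L2)  txn=BusRd  M[L2]=87
step 11: P3: store L2 := 45  ⟶  IIIM  (L2)  txn=BusRdX+Flush  M[L2]=32
step 12: P0: load  L4  ⟶  EIII  (L4)  txn=BusRd  M[L4]=0
step 13: P1: load  L2  ⟶  ISIO  (L2)  txn=BusRd  M[L2]=32
step 14: P3: load  L0  ⟶  OIIS  (L0)  txn=BusRd  M[L0]=80
step 15: P0: store L2 := 8  ⟶  MIII  (L2)  txn=BusRdX+Flush  M[L2]=45
step 16: P0: load  L2  ⟶  MIII  (L2)  txn=∅  M[L2]=45
step 17: P1: load  L2  ⟶  OSII  (L2)  txn=BusRd  M[L2]=45
step 18: P1: store L0 := 86  ⟶  IMII  (L0)  txn=BusRdX+Flush  M[L0]=37
step 19: P2: store L2 := 29  ⟶  IIMI  (L2)  txn=BusRdX+Flush  M[L2]=8
step 20: P2: load  L2  ⟶  IIMI  (L2)  txn=∅  M[L2]=8
step 21: P0: load  L2  ⟶  SIOI  (L2)  txn=BusRd  M[L2]=8
step 22: P0: load  L0  ⟶  SOII  (L0)  txn=BusRd  M[L0]=37
step 23: P2: store L5 := 21  ⟶  IIMI  (L5)  txn=BusRdX  M[L5]=40
step 24: P1: load  L3  ⟶  IEII  (L3)  txn=BusRd  M[L3]=10
step 25: P1: load  L4  ⟶  SSII  (L4)  txn=BusRd  M[L4]=0
step 26: P1: store L2 := 65  ⟶  IMII  (L2)  txn=BusRdX+Flush  M[L2]=29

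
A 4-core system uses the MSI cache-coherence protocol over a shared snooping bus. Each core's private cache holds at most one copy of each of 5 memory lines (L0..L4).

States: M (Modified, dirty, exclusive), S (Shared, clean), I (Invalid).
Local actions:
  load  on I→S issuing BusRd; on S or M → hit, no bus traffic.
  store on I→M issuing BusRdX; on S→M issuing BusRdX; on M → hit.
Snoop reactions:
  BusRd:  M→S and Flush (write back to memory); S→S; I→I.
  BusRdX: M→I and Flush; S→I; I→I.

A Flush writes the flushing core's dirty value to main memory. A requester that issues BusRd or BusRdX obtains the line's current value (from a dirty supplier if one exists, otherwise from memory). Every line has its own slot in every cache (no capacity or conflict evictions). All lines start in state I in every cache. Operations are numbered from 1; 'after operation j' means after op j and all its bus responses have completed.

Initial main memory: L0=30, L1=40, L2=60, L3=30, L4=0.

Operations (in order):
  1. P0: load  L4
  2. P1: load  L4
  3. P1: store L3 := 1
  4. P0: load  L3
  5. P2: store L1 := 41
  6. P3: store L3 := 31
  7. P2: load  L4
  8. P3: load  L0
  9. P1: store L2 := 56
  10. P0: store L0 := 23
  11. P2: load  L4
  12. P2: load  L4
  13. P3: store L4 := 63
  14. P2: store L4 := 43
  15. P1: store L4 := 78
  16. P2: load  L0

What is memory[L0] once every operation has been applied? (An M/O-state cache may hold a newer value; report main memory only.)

step 1: P0: load  L4  ⟶  SIII  (L4)  txn=BusRd  M[L4]=0
step 2: P1: load  L4  ⟶  SSII  (L4)  txn=BusRd  M[L4]=0
step 3: P1: store L3 := 1  ⟶  IMII  (L3)  txn=BusRdX  M[L3]=30
step 4: P0: load  L3  ⟶  SSII  (L3)  txn=BusRd+Flush  M[L3]=1
step 5: P2: store L1 := 41  ⟶  IIMI  (L1)  txn=BusRdX  M[L1]=40
step 6: P3: store L3 := 31  ⟶  IIIM  (L3)  txn=BusRdX  M[L3]=1
step 7: P2: load  L4  ⟶  SSSI  (L4)  txn=BusRd  M[L4]=0
step 8: P3: load  L0  ⟶  IIIS  (L0)  txn=BusRd  M[L0]=30
step 9: P1: store L2 := 56  ⟶  IMII  (L2)  txn=BusRdX  M[L2]=60
step 10: P0: store L0 := 23  ⟶  MIII  (L0)  txn=BusRdX  M[L0]=30
step 11: P2: load  L4  ⟶  SSSI  (L4)  txn=∅  M[L4]=0
step 12: P2: load  L4  ⟶  SSSI  (L4)  txn=∅  M[L4]=0
step 13: P3: store L4 := 63  ⟶  IIIM  (L4)  txn=BusRdX  M[L4]=0
step 14: P2: store L4 := 43  ⟶  IIMI  (L4)  txn=BusRdX+Flush  M[L4]=63
step 15: P1: store L4 := 78  ⟶  IMII  (L4)  txn=BusRdX+Flush  M[L4]=43
step 16: P2: load  L0  ⟶  SISI  (L0)  txn=BusRd+Flush  M[L0]=23

memory[L0] = 23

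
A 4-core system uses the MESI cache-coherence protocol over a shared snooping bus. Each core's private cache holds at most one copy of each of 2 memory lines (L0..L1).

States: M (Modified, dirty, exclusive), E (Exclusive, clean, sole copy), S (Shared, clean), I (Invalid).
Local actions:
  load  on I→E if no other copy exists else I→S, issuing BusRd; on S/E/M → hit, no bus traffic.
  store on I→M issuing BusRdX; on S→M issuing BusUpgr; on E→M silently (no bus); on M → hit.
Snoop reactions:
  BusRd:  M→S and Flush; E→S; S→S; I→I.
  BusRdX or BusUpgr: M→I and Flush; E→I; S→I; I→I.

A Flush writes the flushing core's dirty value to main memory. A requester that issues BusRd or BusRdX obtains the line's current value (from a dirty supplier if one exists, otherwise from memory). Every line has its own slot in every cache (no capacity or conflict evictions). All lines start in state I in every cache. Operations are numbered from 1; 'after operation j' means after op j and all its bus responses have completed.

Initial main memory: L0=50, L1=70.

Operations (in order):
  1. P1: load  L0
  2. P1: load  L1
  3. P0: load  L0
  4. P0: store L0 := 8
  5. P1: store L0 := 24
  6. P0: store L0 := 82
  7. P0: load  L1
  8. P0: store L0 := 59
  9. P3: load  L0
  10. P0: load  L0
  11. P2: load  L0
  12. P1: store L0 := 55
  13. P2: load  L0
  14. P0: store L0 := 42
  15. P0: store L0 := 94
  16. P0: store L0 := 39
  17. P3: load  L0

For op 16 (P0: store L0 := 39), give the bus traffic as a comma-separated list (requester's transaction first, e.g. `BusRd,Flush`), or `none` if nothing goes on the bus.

bus = none

  op1 P1: load  L0 → I/E/I/I on L0; bus BusRd; mem=50
  op2 P1: load  L1 → I/E/I/I on L1; bus BusRd; mem=70
  op3 P0: load  L0 → S/S/I/I on L0; bus BusRd; mem=50
  op4 P0: store L0 := 8 → M/I/I/I on L0; bus BusUpgr; mem=50
  op5 P1: store L0 := 24 → I/M/I/I on L0; bus BusRdX Flush; mem=8
  op6 P0: store L0 := 82 → M/I/I/I on L0; bus BusRdX Flush; mem=24
  op7 P0: load  L1 → S/S/I/I on L1; bus BusRd; mem=70
  op8 P0: store L0 := 59 → M/I/I/I on L0; bus (none); mem=24
  op9 P3: load  L0 → S/I/I/S on L0; bus BusRd Flush; mem=59
  op10 P0: load  L0 → S/I/I/S on L0; bus (none); mem=59
  op11 P2: load  L0 → S/I/S/S on L0; bus BusRd; mem=59
  op12 P1: store L0 := 55 → I/M/I/I on L0; bus BusRdX; mem=59
  op13 P2: load  L0 → I/S/S/I on L0; bus BusRd Flush; mem=55
  op14 P0: store L0 := 42 → M/I/I/I on L0; bus BusRdX; mem=55
  op15 P0: store L0 := 94 → M/I/I/I on L0; bus (none); mem=55
  op16 P0: store L0 := 39 → M/I/I/I on L0; bus (none); mem=55
  op17 P3: load  L0 → S/I/I/S on L0; bus BusRd Flush; mem=39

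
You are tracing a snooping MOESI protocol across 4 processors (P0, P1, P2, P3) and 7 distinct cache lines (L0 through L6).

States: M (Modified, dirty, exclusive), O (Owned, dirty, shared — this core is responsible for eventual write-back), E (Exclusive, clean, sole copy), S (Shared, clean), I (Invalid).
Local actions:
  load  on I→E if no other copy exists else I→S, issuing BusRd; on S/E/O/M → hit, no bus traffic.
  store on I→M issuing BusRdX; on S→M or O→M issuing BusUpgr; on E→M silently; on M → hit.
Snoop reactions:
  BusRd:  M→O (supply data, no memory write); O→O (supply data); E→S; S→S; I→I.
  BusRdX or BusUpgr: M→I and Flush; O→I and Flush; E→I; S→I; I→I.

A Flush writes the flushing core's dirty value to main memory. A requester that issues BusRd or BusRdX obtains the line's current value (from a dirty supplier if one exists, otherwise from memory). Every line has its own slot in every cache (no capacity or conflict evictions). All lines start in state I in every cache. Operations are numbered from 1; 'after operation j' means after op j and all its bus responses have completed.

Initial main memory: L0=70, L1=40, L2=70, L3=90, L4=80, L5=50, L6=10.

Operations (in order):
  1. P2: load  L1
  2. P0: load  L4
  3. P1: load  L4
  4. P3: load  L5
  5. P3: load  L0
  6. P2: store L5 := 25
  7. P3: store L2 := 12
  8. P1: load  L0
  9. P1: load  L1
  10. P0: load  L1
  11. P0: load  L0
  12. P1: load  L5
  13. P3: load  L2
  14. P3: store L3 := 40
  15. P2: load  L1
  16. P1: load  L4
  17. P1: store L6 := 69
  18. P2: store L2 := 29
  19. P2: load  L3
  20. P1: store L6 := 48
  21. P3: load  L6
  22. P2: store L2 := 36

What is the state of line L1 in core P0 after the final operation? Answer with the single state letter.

state = S

step 1: P2: load  L1  ⟶  IIEI  (L1)  txn=BusRd  M[L1]=40
step 2: P0: load  L4  ⟶  EIII  (L4)  txn=BusRd  M[L4]=80
step 3: P1: load  L4  ⟶  SSII  (L4)  txn=BusRd  M[L4]=80
step 4: P3: load  L5  ⟶  IIIE  (L5)  txn=BusRd  M[L5]=50
step 5: P3: load  L0  ⟶  IIIE  (L0)  txn=BusRd  M[L0]=70
step 6: P2: store L5 := 25  ⟶  IIMI  (L5)  txn=BusRdX  M[L5]=50
step 7: P3: store L2 := 12  ⟶  IIIM  (L2)  txn=BusRdX  M[L2]=70
step 8: P1: load  L0  ⟶  ISIS  (L0)  txn=BusRd  M[L0]=70
step 9: P1: load  L1  ⟶  ISSI  (L1)  txn=BusRd  M[L1]=40
step 10: P0: load  L1  ⟶  SSSI  (L1)  txn=BusRd  M[L1]=40
step 11: P0: load  L0  ⟶  SSIS  (L0)  txn=BusRd  M[L0]=70
step 12: P1: load  L5  ⟶  ISOI  (L5)  txn=BusRd  M[L5]=50
step 13: P3: load  L2  ⟶  IIIM  (L2)  txn=∅  M[L2]=70
step 14: P3: store L3 := 40  ⟶  IIIM  (L3)  txn=BusRdX  M[L3]=90
step 15: P2: load  L1  ⟶  SSSI  (L1)  txn=∅  M[L1]=40
step 16: P1: load  L4  ⟶  SSII  (L4)  txn=∅  M[L4]=80
step 17: P1: store L6 := 69  ⟶  IMII  (L6)  txn=BusRdX  M[L6]=10
step 18: P2: store L2 := 29  ⟶  IIMI  (L2)  txn=BusRdX+Flush  M[L2]=12
step 19: P2: load  L3  ⟶  IISO  (L3)  txn=BusRd  M[L3]=90
step 20: P1: store L6 := 48  ⟶  IMII  (L6)  txn=∅  M[L6]=10
step 21: P3: load  L6  ⟶  IOIS  (L6)  txn=BusRd  M[L6]=10
step 22: P2: store L2 := 36  ⟶  IIMI  (L2)  txn=∅  M[L2]=12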